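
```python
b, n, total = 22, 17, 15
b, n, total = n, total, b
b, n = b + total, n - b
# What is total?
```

Trace (tracking total):
b, n, total = (22, 17, 15)  # -> b = 22, n = 17, total = 15
b, n, total = (n, total, b)  # -> b = 17, n = 15, total = 22
b, n = (b + total, n - b)  # -> b = 39, n = -2

Answer: 22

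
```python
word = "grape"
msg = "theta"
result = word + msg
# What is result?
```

Trace (tracking result):
word = 'grape'  # -> word = 'grape'
msg = 'theta'  # -> msg = 'theta'
result = word + msg  # -> result = 'grapetheta'

Answer: 'grapetheta'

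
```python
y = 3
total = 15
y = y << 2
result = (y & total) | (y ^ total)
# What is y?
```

Answer: 12

Derivation:
Trace (tracking y):
y = 3  # -> y = 3
total = 15  # -> total = 15
y = y << 2  # -> y = 12
result = y & total | y ^ total  # -> result = 15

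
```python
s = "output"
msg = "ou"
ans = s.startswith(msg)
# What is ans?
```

Trace (tracking ans):
s = 'output'  # -> s = 'output'
msg = 'ou'  # -> msg = 'ou'
ans = s.startswith(msg)  # -> ans = True

Answer: True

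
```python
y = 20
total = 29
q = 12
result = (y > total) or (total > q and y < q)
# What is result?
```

Trace (tracking result):
y = 20  # -> y = 20
total = 29  # -> total = 29
q = 12  # -> q = 12
result = y > total or (total > q and y < q)  # -> result = False

Answer: False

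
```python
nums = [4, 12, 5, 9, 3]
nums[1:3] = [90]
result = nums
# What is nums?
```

Answer: [4, 90, 9, 3]

Derivation:
Trace (tracking nums):
nums = [4, 12, 5, 9, 3]  # -> nums = [4, 12, 5, 9, 3]
nums[1:3] = [90]  # -> nums = [4, 90, 9, 3]
result = nums  # -> result = [4, 90, 9, 3]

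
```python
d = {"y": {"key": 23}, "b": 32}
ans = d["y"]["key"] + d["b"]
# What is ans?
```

Trace (tracking ans):
d = {'y': {'key': 23}, 'b': 32}  # -> d = {'y': {'key': 23}, 'b': 32}
ans = d['y']['key'] + d['b']  # -> ans = 55

Answer: 55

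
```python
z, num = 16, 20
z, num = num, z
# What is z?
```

Answer: 20

Derivation:
Trace (tracking z):
z, num = (16, 20)  # -> z = 16, num = 20
z, num = (num, z)  # -> z = 20, num = 16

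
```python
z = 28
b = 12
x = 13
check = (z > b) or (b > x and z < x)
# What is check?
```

Answer: True

Derivation:
Trace (tracking check):
z = 28  # -> z = 28
b = 12  # -> b = 12
x = 13  # -> x = 13
check = z > b or (b > x and z < x)  # -> check = True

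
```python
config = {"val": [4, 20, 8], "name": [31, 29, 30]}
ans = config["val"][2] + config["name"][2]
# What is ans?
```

Answer: 38

Derivation:
Trace (tracking ans):
config = {'val': [4, 20, 8], 'name': [31, 29, 30]}  # -> config = {'val': [4, 20, 8], 'name': [31, 29, 30]}
ans = config['val'][2] + config['name'][2]  # -> ans = 38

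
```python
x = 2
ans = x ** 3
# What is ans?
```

Answer: 8

Derivation:
Trace (tracking ans):
x = 2  # -> x = 2
ans = x ** 3  # -> ans = 8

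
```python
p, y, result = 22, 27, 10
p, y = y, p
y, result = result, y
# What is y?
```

Answer: 10

Derivation:
Trace (tracking y):
p, y, result = (22, 27, 10)  # -> p = 22, y = 27, result = 10
p, y = (y, p)  # -> p = 27, y = 22
y, result = (result, y)  # -> y = 10, result = 22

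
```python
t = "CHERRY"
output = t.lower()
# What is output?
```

Trace (tracking output):
t = 'CHERRY'  # -> t = 'CHERRY'
output = t.lower()  # -> output = 'cherry'

Answer: 'cherry'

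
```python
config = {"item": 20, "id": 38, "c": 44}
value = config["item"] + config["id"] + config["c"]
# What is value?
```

Answer: 102

Derivation:
Trace (tracking value):
config = {'item': 20, 'id': 38, 'c': 44}  # -> config = {'item': 20, 'id': 38, 'c': 44}
value = config['item'] + config['id'] + config['c']  # -> value = 102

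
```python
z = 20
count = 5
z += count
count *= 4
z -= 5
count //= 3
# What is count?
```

Answer: 6

Derivation:
Trace (tracking count):
z = 20  # -> z = 20
count = 5  # -> count = 5
z += count  # -> z = 25
count *= 4  # -> count = 20
z -= 5  # -> z = 20
count //= 3  # -> count = 6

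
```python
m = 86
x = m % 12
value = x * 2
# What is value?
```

Trace (tracking value):
m = 86  # -> m = 86
x = m % 12  # -> x = 2
value = x * 2  # -> value = 4

Answer: 4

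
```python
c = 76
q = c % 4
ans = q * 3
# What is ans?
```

Trace (tracking ans):
c = 76  # -> c = 76
q = c % 4  # -> q = 0
ans = q * 3  # -> ans = 0

Answer: 0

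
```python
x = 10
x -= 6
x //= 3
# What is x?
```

Trace (tracking x):
x = 10  # -> x = 10
x -= 6  # -> x = 4
x //= 3  # -> x = 1

Answer: 1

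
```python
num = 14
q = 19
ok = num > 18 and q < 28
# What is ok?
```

Trace (tracking ok):
num = 14  # -> num = 14
q = 19  # -> q = 19
ok = num > 18 and q < 28  # -> ok = False

Answer: False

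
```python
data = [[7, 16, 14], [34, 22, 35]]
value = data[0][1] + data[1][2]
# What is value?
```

Trace (tracking value):
data = [[7, 16, 14], [34, 22, 35]]  # -> data = [[7, 16, 14], [34, 22, 35]]
value = data[0][1] + data[1][2]  # -> value = 51

Answer: 51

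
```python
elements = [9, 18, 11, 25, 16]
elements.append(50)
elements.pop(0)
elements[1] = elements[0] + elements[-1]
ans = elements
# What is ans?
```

Trace (tracking ans):
elements = [9, 18, 11, 25, 16]  # -> elements = [9, 18, 11, 25, 16]
elements.append(50)  # -> elements = [9, 18, 11, 25, 16, 50]
elements.pop(0)  # -> elements = [18, 11, 25, 16, 50]
elements[1] = elements[0] + elements[-1]  # -> elements = [18, 68, 25, 16, 50]
ans = elements  # -> ans = [18, 68, 25, 16, 50]

Answer: [18, 68, 25, 16, 50]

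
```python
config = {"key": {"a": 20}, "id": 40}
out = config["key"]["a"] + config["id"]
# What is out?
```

Trace (tracking out):
config = {'key': {'a': 20}, 'id': 40}  # -> config = {'key': {'a': 20}, 'id': 40}
out = config['key']['a'] + config['id']  # -> out = 60

Answer: 60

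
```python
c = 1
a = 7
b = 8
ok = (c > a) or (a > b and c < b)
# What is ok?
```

Trace (tracking ok):
c = 1  # -> c = 1
a = 7  # -> a = 7
b = 8  # -> b = 8
ok = c > a or (a > b and c < b)  # -> ok = False

Answer: False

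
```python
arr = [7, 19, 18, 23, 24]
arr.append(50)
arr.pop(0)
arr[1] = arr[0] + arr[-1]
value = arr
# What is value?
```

Answer: [19, 69, 23, 24, 50]

Derivation:
Trace (tracking value):
arr = [7, 19, 18, 23, 24]  # -> arr = [7, 19, 18, 23, 24]
arr.append(50)  # -> arr = [7, 19, 18, 23, 24, 50]
arr.pop(0)  # -> arr = [19, 18, 23, 24, 50]
arr[1] = arr[0] + arr[-1]  # -> arr = [19, 69, 23, 24, 50]
value = arr  # -> value = [19, 69, 23, 24, 50]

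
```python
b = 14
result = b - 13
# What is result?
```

Answer: 1

Derivation:
Trace (tracking result):
b = 14  # -> b = 14
result = b - 13  # -> result = 1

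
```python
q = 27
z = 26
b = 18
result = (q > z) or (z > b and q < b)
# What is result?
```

Answer: True

Derivation:
Trace (tracking result):
q = 27  # -> q = 27
z = 26  # -> z = 26
b = 18  # -> b = 18
result = q > z or (z > b and q < b)  # -> result = True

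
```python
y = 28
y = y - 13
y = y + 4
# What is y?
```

Answer: 19

Derivation:
Trace (tracking y):
y = 28  # -> y = 28
y = y - 13  # -> y = 15
y = y + 4  # -> y = 19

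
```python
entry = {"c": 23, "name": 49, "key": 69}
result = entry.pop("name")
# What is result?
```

Trace (tracking result):
entry = {'c': 23, 'name': 49, 'key': 69}  # -> entry = {'c': 23, 'name': 49, 'key': 69}
result = entry.pop('name')  # -> result = 49

Answer: 49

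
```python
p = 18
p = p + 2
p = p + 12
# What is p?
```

Answer: 32

Derivation:
Trace (tracking p):
p = 18  # -> p = 18
p = p + 2  # -> p = 20
p = p + 12  # -> p = 32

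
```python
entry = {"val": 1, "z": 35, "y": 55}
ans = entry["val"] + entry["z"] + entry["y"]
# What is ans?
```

Answer: 91

Derivation:
Trace (tracking ans):
entry = {'val': 1, 'z': 35, 'y': 55}  # -> entry = {'val': 1, 'z': 35, 'y': 55}
ans = entry['val'] + entry['z'] + entry['y']  # -> ans = 91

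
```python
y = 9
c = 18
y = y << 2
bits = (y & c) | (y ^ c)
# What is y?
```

Trace (tracking y):
y = 9  # -> y = 9
c = 18  # -> c = 18
y = y << 2  # -> y = 36
bits = y & c | y ^ c  # -> bits = 54

Answer: 36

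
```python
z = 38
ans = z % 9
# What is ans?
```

Trace (tracking ans):
z = 38  # -> z = 38
ans = z % 9  # -> ans = 2

Answer: 2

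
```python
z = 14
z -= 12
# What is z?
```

Answer: 2

Derivation:
Trace (tracking z):
z = 14  # -> z = 14
z -= 12  # -> z = 2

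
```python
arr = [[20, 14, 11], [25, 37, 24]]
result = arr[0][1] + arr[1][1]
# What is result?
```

Answer: 51

Derivation:
Trace (tracking result):
arr = [[20, 14, 11], [25, 37, 24]]  # -> arr = [[20, 14, 11], [25, 37, 24]]
result = arr[0][1] + arr[1][1]  # -> result = 51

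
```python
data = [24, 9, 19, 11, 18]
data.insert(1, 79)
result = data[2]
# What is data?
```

Trace (tracking data):
data = [24, 9, 19, 11, 18]  # -> data = [24, 9, 19, 11, 18]
data.insert(1, 79)  # -> data = [24, 79, 9, 19, 11, 18]
result = data[2]  # -> result = 9

Answer: [24, 79, 9, 19, 11, 18]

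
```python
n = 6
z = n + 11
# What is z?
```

Trace (tracking z):
n = 6  # -> n = 6
z = n + 11  # -> z = 17

Answer: 17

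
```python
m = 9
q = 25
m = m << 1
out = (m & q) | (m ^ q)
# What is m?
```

Trace (tracking m):
m = 9  # -> m = 9
q = 25  # -> q = 25
m = m << 1  # -> m = 18
out = m & q | m ^ q  # -> out = 27

Answer: 18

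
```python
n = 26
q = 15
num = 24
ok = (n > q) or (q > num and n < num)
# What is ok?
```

Answer: True

Derivation:
Trace (tracking ok):
n = 26  # -> n = 26
q = 15  # -> q = 15
num = 24  # -> num = 24
ok = n > q or (q > num and n < num)  # -> ok = True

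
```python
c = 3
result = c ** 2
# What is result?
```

Trace (tracking result):
c = 3  # -> c = 3
result = c ** 2  # -> result = 9

Answer: 9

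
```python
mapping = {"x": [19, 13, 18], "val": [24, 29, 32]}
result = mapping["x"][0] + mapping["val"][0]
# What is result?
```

Answer: 43

Derivation:
Trace (tracking result):
mapping = {'x': [19, 13, 18], 'val': [24, 29, 32]}  # -> mapping = {'x': [19, 13, 18], 'val': [24, 29, 32]}
result = mapping['x'][0] + mapping['val'][0]  # -> result = 43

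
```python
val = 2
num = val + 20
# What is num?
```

Trace (tracking num):
val = 2  # -> val = 2
num = val + 20  # -> num = 22

Answer: 22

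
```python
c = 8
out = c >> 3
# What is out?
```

Answer: 1

Derivation:
Trace (tracking out):
c = 8  # -> c = 8
out = c >> 3  # -> out = 1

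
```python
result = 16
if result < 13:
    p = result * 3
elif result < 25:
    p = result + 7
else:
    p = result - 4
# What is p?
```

Answer: 23

Derivation:
Trace (tracking p):
result = 16  # -> result = 16
if result < 13:  # condition is False
elif result < 25:  # condition is True
    p = result + 7  # -> p = 23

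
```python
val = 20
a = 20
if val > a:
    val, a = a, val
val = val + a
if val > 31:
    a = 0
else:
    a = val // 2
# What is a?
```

Trace (tracking a):
val = 20  # -> val = 20
a = 20  # -> a = 20
if val > a:  # condition is False
val = val + a  # -> val = 40
if val > 31:  # condition is True
    a = 0  # -> a = 0

Answer: 0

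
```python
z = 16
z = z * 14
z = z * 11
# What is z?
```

Answer: 2464

Derivation:
Trace (tracking z):
z = 16  # -> z = 16
z = z * 14  # -> z = 224
z = z * 11  # -> z = 2464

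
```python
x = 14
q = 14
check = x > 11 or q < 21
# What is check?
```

Answer: True

Derivation:
Trace (tracking check):
x = 14  # -> x = 14
q = 14  # -> q = 14
check = x > 11 or q < 21  # -> check = True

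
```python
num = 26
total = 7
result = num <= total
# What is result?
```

Answer: False

Derivation:
Trace (tracking result):
num = 26  # -> num = 26
total = 7  # -> total = 7
result = num <= total  # -> result = False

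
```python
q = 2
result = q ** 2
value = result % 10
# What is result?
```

Answer: 4

Derivation:
Trace (tracking result):
q = 2  # -> q = 2
result = q ** 2  # -> result = 4
value = result % 10  # -> value = 4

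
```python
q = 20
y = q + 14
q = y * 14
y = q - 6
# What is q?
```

Answer: 476

Derivation:
Trace (tracking q):
q = 20  # -> q = 20
y = q + 14  # -> y = 34
q = y * 14  # -> q = 476
y = q - 6  # -> y = 470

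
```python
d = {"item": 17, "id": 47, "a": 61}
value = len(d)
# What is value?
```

Trace (tracking value):
d = {'item': 17, 'id': 47, 'a': 61}  # -> d = {'item': 17, 'id': 47, 'a': 61}
value = len(d)  # -> value = 3

Answer: 3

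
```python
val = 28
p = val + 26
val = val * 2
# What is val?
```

Answer: 56

Derivation:
Trace (tracking val):
val = 28  # -> val = 28
p = val + 26  # -> p = 54
val = val * 2  # -> val = 56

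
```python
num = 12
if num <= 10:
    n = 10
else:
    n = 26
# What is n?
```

Trace (tracking n):
num = 12  # -> num = 12
if num <= 10:  # condition is False
else:
    n = 26  # -> n = 26

Answer: 26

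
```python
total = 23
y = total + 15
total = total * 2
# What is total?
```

Answer: 46

Derivation:
Trace (tracking total):
total = 23  # -> total = 23
y = total + 15  # -> y = 38
total = total * 2  # -> total = 46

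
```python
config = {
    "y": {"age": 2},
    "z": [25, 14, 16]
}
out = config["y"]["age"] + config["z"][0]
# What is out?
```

Answer: 27

Derivation:
Trace (tracking out):
config = {'y': {'age': 2}, 'z': [25, 14, 16]}  # -> config = {'y': {'age': 2}, 'z': [25, 14, 16]}
out = config['y']['age'] + config['z'][0]  # -> out = 27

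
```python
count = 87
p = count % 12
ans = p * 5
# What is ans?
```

Trace (tracking ans):
count = 87  # -> count = 87
p = count % 12  # -> p = 3
ans = p * 5  # -> ans = 15

Answer: 15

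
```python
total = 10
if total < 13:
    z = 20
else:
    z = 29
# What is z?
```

Answer: 20

Derivation:
Trace (tracking z):
total = 10  # -> total = 10
if total < 13:  # condition is True
    z = 20  # -> z = 20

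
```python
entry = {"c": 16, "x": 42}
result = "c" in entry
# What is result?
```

Answer: True

Derivation:
Trace (tracking result):
entry = {'c': 16, 'x': 42}  # -> entry = {'c': 16, 'x': 42}
result = 'c' in entry  # -> result = True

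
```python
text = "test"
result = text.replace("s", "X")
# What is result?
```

Trace (tracking result):
text = 'test'  # -> text = 'test'
result = text.replace('s', 'X')  # -> result = 'teXt'

Answer: 'teXt'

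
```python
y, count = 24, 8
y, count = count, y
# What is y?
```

Trace (tracking y):
y, count = (24, 8)  # -> y = 24, count = 8
y, count = (count, y)  # -> y = 8, count = 24

Answer: 8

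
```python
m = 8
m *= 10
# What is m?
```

Answer: 80

Derivation:
Trace (tracking m):
m = 8  # -> m = 8
m *= 10  # -> m = 80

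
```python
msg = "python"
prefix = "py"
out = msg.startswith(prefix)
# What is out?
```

Answer: True

Derivation:
Trace (tracking out):
msg = 'python'  # -> msg = 'python'
prefix = 'py'  # -> prefix = 'py'
out = msg.startswith(prefix)  # -> out = True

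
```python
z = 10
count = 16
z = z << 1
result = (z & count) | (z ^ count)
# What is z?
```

Answer: 20

Derivation:
Trace (tracking z):
z = 10  # -> z = 10
count = 16  # -> count = 16
z = z << 1  # -> z = 20
result = z & count | z ^ count  # -> result = 20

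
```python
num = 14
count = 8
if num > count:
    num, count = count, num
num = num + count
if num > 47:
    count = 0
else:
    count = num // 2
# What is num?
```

Trace (tracking num):
num = 14  # -> num = 14
count = 8  # -> count = 8
if num > count:  # condition is True
    num, count = (count, num)  # -> num = 8, count = 14
num = num + count  # -> num = 22
if num > 47:  # condition is False
else:
    count = num // 2  # -> count = 11

Answer: 22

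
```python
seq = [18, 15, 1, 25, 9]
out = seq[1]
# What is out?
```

Trace (tracking out):
seq = [18, 15, 1, 25, 9]  # -> seq = [18, 15, 1, 25, 9]
out = seq[1]  # -> out = 15

Answer: 15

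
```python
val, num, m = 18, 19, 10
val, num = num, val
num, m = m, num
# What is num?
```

Answer: 10

Derivation:
Trace (tracking num):
val, num, m = (18, 19, 10)  # -> val = 18, num = 19, m = 10
val, num = (num, val)  # -> val = 19, num = 18
num, m = (m, num)  # -> num = 10, m = 18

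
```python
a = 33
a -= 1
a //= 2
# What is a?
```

Answer: 16

Derivation:
Trace (tracking a):
a = 33  # -> a = 33
a -= 1  # -> a = 32
a //= 2  # -> a = 16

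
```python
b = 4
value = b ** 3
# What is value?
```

Trace (tracking value):
b = 4  # -> b = 4
value = b ** 3  # -> value = 64

Answer: 64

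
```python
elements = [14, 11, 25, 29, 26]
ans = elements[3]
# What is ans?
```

Answer: 29

Derivation:
Trace (tracking ans):
elements = [14, 11, 25, 29, 26]  # -> elements = [14, 11, 25, 29, 26]
ans = elements[3]  # -> ans = 29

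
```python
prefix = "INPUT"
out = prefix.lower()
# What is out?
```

Trace (tracking out):
prefix = 'INPUT'  # -> prefix = 'INPUT'
out = prefix.lower()  # -> out = 'input'

Answer: 'input'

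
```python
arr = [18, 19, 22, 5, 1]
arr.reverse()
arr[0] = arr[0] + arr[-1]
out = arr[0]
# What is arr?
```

Answer: [19, 5, 22, 19, 18]

Derivation:
Trace (tracking arr):
arr = [18, 19, 22, 5, 1]  # -> arr = [18, 19, 22, 5, 1]
arr.reverse()  # -> arr = [1, 5, 22, 19, 18]
arr[0] = arr[0] + arr[-1]  # -> arr = [19, 5, 22, 19, 18]
out = arr[0]  # -> out = 19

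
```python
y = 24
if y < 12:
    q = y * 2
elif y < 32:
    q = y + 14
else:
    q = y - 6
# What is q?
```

Trace (tracking q):
y = 24  # -> y = 24
if y < 12:  # condition is False
elif y < 32:  # condition is True
    q = y + 14  # -> q = 38

Answer: 38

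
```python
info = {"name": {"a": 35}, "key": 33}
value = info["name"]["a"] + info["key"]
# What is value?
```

Trace (tracking value):
info = {'name': {'a': 35}, 'key': 33}  # -> info = {'name': {'a': 35}, 'key': 33}
value = info['name']['a'] + info['key']  # -> value = 68

Answer: 68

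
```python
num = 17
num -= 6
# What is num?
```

Answer: 11

Derivation:
Trace (tracking num):
num = 17  # -> num = 17
num -= 6  # -> num = 11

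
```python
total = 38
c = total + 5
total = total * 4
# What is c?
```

Trace (tracking c):
total = 38  # -> total = 38
c = total + 5  # -> c = 43
total = total * 4  # -> total = 152

Answer: 43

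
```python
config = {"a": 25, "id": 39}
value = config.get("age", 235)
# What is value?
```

Answer: 235

Derivation:
Trace (tracking value):
config = {'a': 25, 'id': 39}  # -> config = {'a': 25, 'id': 39}
value = config.get('age', 235)  # -> value = 235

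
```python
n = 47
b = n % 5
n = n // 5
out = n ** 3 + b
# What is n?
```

Answer: 9

Derivation:
Trace (tracking n):
n = 47  # -> n = 47
b = n % 5  # -> b = 2
n = n // 5  # -> n = 9
out = n ** 3 + b  # -> out = 731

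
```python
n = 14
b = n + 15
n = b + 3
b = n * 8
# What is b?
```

Answer: 256

Derivation:
Trace (tracking b):
n = 14  # -> n = 14
b = n + 15  # -> b = 29
n = b + 3  # -> n = 32
b = n * 8  # -> b = 256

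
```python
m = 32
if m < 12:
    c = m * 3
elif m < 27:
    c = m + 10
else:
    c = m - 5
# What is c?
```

Answer: 27

Derivation:
Trace (tracking c):
m = 32  # -> m = 32
if m < 12:  # condition is False
elif m < 27:  # condition is False
else:
    c = m - 5  # -> c = 27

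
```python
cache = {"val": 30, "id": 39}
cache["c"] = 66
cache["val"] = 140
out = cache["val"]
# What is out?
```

Trace (tracking out):
cache = {'val': 30, 'id': 39}  # -> cache = {'val': 30, 'id': 39}
cache['c'] = 66  # -> cache = {'val': 30, 'id': 39, 'c': 66}
cache['val'] = 140  # -> cache = {'val': 140, 'id': 39, 'c': 66}
out = cache['val']  # -> out = 140

Answer: 140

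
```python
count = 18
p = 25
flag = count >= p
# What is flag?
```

Answer: False

Derivation:
Trace (tracking flag):
count = 18  # -> count = 18
p = 25  # -> p = 25
flag = count >= p  # -> flag = False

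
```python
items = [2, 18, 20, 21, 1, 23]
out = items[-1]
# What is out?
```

Answer: 23

Derivation:
Trace (tracking out):
items = [2, 18, 20, 21, 1, 23]  # -> items = [2, 18, 20, 21, 1, 23]
out = items[-1]  # -> out = 23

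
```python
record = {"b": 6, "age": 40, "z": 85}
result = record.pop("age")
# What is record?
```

Trace (tracking record):
record = {'b': 6, 'age': 40, 'z': 85}  # -> record = {'b': 6, 'age': 40, 'z': 85}
result = record.pop('age')  # -> result = 40

Answer: {'b': 6, 'z': 85}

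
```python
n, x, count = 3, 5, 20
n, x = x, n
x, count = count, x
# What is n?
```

Answer: 5

Derivation:
Trace (tracking n):
n, x, count = (3, 5, 20)  # -> n = 3, x = 5, count = 20
n, x = (x, n)  # -> n = 5, x = 3
x, count = (count, x)  # -> x = 20, count = 3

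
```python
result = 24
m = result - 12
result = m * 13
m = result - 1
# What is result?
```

Answer: 156

Derivation:
Trace (tracking result):
result = 24  # -> result = 24
m = result - 12  # -> m = 12
result = m * 13  # -> result = 156
m = result - 1  # -> m = 155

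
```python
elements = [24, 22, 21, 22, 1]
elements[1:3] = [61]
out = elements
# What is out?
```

Trace (tracking out):
elements = [24, 22, 21, 22, 1]  # -> elements = [24, 22, 21, 22, 1]
elements[1:3] = [61]  # -> elements = [24, 61, 22, 1]
out = elements  # -> out = [24, 61, 22, 1]

Answer: [24, 61, 22, 1]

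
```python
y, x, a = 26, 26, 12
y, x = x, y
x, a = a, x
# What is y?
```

Answer: 26

Derivation:
Trace (tracking y):
y, x, a = (26, 26, 12)  # -> y = 26, x = 26, a = 12
y, x = (x, y)  # -> y = 26, x = 26
x, a = (a, x)  # -> x = 12, a = 26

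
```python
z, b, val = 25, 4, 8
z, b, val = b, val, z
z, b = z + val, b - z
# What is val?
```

Trace (tracking val):
z, b, val = (25, 4, 8)  # -> z = 25, b = 4, val = 8
z, b, val = (b, val, z)  # -> z = 4, b = 8, val = 25
z, b = (z + val, b - z)  # -> z = 29, b = 4

Answer: 25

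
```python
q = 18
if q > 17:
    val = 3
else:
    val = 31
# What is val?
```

Answer: 3

Derivation:
Trace (tracking val):
q = 18  # -> q = 18
if q > 17:  # condition is True
    val = 3  # -> val = 3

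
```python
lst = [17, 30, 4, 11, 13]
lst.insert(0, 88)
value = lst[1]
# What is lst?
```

Trace (tracking lst):
lst = [17, 30, 4, 11, 13]  # -> lst = [17, 30, 4, 11, 13]
lst.insert(0, 88)  # -> lst = [88, 17, 30, 4, 11, 13]
value = lst[1]  # -> value = 17

Answer: [88, 17, 30, 4, 11, 13]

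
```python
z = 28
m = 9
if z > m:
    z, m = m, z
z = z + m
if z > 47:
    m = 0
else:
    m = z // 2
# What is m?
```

Trace (tracking m):
z = 28  # -> z = 28
m = 9  # -> m = 9
if z > m:  # condition is True
    z, m = (m, z)  # -> z = 9, m = 28
z = z + m  # -> z = 37
if z > 47:  # condition is False
else:
    m = z // 2  # -> m = 18

Answer: 18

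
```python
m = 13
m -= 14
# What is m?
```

Trace (tracking m):
m = 13  # -> m = 13
m -= 14  # -> m = -1

Answer: -1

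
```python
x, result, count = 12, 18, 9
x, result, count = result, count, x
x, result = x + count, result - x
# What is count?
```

Answer: 12

Derivation:
Trace (tracking count):
x, result, count = (12, 18, 9)  # -> x = 12, result = 18, count = 9
x, result, count = (result, count, x)  # -> x = 18, result = 9, count = 12
x, result = (x + count, result - x)  # -> x = 30, result = -9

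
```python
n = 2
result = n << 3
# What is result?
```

Trace (tracking result):
n = 2  # -> n = 2
result = n << 3  # -> result = 16

Answer: 16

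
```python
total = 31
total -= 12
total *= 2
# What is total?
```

Trace (tracking total):
total = 31  # -> total = 31
total -= 12  # -> total = 19
total *= 2  # -> total = 38

Answer: 38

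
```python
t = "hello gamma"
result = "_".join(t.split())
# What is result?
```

Trace (tracking result):
t = 'hello gamma'  # -> t = 'hello gamma'
result = '_'.join(t.split())  # -> result = 'hello_gamma'

Answer: 'hello_gamma'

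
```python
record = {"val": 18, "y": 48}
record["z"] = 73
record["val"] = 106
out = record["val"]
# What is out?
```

Answer: 106

Derivation:
Trace (tracking out):
record = {'val': 18, 'y': 48}  # -> record = {'val': 18, 'y': 48}
record['z'] = 73  # -> record = {'val': 18, 'y': 48, 'z': 73}
record['val'] = 106  # -> record = {'val': 106, 'y': 48, 'z': 73}
out = record['val']  # -> out = 106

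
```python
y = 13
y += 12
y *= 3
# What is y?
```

Trace (tracking y):
y = 13  # -> y = 13
y += 12  # -> y = 25
y *= 3  # -> y = 75

Answer: 75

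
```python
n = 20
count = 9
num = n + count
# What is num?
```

Answer: 29

Derivation:
Trace (tracking num):
n = 20  # -> n = 20
count = 9  # -> count = 9
num = n + count  # -> num = 29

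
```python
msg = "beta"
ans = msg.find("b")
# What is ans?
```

Answer: 0

Derivation:
Trace (tracking ans):
msg = 'beta'  # -> msg = 'beta'
ans = msg.find('b')  # -> ans = 0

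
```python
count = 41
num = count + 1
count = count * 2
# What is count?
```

Answer: 82

Derivation:
Trace (tracking count):
count = 41  # -> count = 41
num = count + 1  # -> num = 42
count = count * 2  # -> count = 82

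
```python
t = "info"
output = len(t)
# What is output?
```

Trace (tracking output):
t = 'info'  # -> t = 'info'
output = len(t)  # -> output = 4

Answer: 4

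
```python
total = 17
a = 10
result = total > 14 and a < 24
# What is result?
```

Trace (tracking result):
total = 17  # -> total = 17
a = 10  # -> a = 10
result = total > 14 and a < 24  # -> result = True

Answer: True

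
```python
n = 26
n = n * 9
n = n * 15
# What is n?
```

Trace (tracking n):
n = 26  # -> n = 26
n = n * 9  # -> n = 234
n = n * 15  # -> n = 3510

Answer: 3510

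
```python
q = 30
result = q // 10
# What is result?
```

Trace (tracking result):
q = 30  # -> q = 30
result = q // 10  # -> result = 3

Answer: 3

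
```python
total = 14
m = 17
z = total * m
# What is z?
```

Answer: 238

Derivation:
Trace (tracking z):
total = 14  # -> total = 14
m = 17  # -> m = 17
z = total * m  # -> z = 238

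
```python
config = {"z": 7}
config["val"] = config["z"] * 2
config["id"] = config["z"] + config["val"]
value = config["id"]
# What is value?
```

Answer: 21

Derivation:
Trace (tracking value):
config = {'z': 7}  # -> config = {'z': 7}
config['val'] = config['z'] * 2  # -> config = {'z': 7, 'val': 14}
config['id'] = config['z'] + config['val']  # -> config = {'z': 7, 'val': 14, 'id': 21}
value = config['id']  # -> value = 21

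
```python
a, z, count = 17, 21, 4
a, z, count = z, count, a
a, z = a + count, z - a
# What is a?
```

Trace (tracking a):
a, z, count = (17, 21, 4)  # -> a = 17, z = 21, count = 4
a, z, count = (z, count, a)  # -> a = 21, z = 4, count = 17
a, z = (a + count, z - a)  # -> a = 38, z = -17

Answer: 38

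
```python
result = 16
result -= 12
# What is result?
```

Trace (tracking result):
result = 16  # -> result = 16
result -= 12  # -> result = 4

Answer: 4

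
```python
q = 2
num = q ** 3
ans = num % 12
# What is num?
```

Trace (tracking num):
q = 2  # -> q = 2
num = q ** 3  # -> num = 8
ans = num % 12  # -> ans = 8

Answer: 8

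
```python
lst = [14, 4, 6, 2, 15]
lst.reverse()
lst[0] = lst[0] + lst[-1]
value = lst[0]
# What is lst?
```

Answer: [29, 2, 6, 4, 14]

Derivation:
Trace (tracking lst):
lst = [14, 4, 6, 2, 15]  # -> lst = [14, 4, 6, 2, 15]
lst.reverse()  # -> lst = [15, 2, 6, 4, 14]
lst[0] = lst[0] + lst[-1]  # -> lst = [29, 2, 6, 4, 14]
value = lst[0]  # -> value = 29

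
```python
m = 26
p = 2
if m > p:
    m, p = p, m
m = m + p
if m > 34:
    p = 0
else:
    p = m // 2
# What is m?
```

Trace (tracking m):
m = 26  # -> m = 26
p = 2  # -> p = 2
if m > p:  # condition is True
    m, p = (p, m)  # -> m = 2, p = 26
m = m + p  # -> m = 28
if m > 34:  # condition is False
else:
    p = m // 2  # -> p = 14

Answer: 28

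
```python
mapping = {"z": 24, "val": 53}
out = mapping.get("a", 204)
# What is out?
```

Answer: 204

Derivation:
Trace (tracking out):
mapping = {'z': 24, 'val': 53}  # -> mapping = {'z': 24, 'val': 53}
out = mapping.get('a', 204)  # -> out = 204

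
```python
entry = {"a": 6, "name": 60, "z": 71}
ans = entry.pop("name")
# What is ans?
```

Trace (tracking ans):
entry = {'a': 6, 'name': 60, 'z': 71}  # -> entry = {'a': 6, 'name': 60, 'z': 71}
ans = entry.pop('name')  # -> ans = 60

Answer: 60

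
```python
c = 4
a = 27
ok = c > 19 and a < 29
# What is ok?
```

Answer: False

Derivation:
Trace (tracking ok):
c = 4  # -> c = 4
a = 27  # -> a = 27
ok = c > 19 and a < 29  # -> ok = False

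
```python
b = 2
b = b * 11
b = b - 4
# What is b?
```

Trace (tracking b):
b = 2  # -> b = 2
b = b * 11  # -> b = 22
b = b - 4  # -> b = 18

Answer: 18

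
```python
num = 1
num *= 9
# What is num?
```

Trace (tracking num):
num = 1  # -> num = 1
num *= 9  # -> num = 9

Answer: 9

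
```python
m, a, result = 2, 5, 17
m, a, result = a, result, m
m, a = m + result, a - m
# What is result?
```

Answer: 2

Derivation:
Trace (tracking result):
m, a, result = (2, 5, 17)  # -> m = 2, a = 5, result = 17
m, a, result = (a, result, m)  # -> m = 5, a = 17, result = 2
m, a = (m + result, a - m)  # -> m = 7, a = 12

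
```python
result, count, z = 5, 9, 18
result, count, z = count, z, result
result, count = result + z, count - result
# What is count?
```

Answer: 9

Derivation:
Trace (tracking count):
result, count, z = (5, 9, 18)  # -> result = 5, count = 9, z = 18
result, count, z = (count, z, result)  # -> result = 9, count = 18, z = 5
result, count = (result + z, count - result)  # -> result = 14, count = 9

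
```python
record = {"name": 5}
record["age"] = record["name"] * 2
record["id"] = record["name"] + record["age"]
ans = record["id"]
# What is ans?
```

Answer: 15

Derivation:
Trace (tracking ans):
record = {'name': 5}  # -> record = {'name': 5}
record['age'] = record['name'] * 2  # -> record = {'name': 5, 'age': 10}
record['id'] = record['name'] + record['age']  # -> record = {'name': 5, 'age': 10, 'id': 15}
ans = record['id']  # -> ans = 15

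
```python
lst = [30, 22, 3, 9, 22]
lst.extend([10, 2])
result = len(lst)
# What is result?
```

Answer: 7

Derivation:
Trace (tracking result):
lst = [30, 22, 3, 9, 22]  # -> lst = [30, 22, 3, 9, 22]
lst.extend([10, 2])  # -> lst = [30, 22, 3, 9, 22, 10, 2]
result = len(lst)  # -> result = 7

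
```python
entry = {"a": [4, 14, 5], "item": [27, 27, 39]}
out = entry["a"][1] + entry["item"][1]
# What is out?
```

Trace (tracking out):
entry = {'a': [4, 14, 5], 'item': [27, 27, 39]}  # -> entry = {'a': [4, 14, 5], 'item': [27, 27, 39]}
out = entry['a'][1] + entry['item'][1]  # -> out = 41

Answer: 41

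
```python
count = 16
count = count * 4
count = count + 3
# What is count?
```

Trace (tracking count):
count = 16  # -> count = 16
count = count * 4  # -> count = 64
count = count + 3  # -> count = 67

Answer: 67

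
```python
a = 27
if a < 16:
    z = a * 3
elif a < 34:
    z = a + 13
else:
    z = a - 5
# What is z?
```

Answer: 40

Derivation:
Trace (tracking z):
a = 27  # -> a = 27
if a < 16:  # condition is False
elif a < 34:  # condition is True
    z = a + 13  # -> z = 40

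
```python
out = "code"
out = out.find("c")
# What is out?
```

Answer: 0

Derivation:
Trace (tracking out):
out = 'code'  # -> out = 'code'
out = out.find('c')  # -> out = 0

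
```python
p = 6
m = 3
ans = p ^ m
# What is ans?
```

Trace (tracking ans):
p = 6  # -> p = 6
m = 3  # -> m = 3
ans = p ^ m  # -> ans = 5

Answer: 5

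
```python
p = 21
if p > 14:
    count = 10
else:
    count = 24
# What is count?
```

Trace (tracking count):
p = 21  # -> p = 21
if p > 14:  # condition is True
    count = 10  # -> count = 10

Answer: 10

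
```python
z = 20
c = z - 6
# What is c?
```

Trace (tracking c):
z = 20  # -> z = 20
c = z - 6  # -> c = 14

Answer: 14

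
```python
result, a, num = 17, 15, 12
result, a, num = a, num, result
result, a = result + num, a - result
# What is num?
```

Trace (tracking num):
result, a, num = (17, 15, 12)  # -> result = 17, a = 15, num = 12
result, a, num = (a, num, result)  # -> result = 15, a = 12, num = 17
result, a = (result + num, a - result)  # -> result = 32, a = -3

Answer: 17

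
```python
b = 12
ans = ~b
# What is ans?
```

Trace (tracking ans):
b = 12  # -> b = 12
ans = ~b  # -> ans = -13

Answer: -13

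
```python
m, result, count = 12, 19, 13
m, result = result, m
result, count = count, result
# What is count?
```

Answer: 12

Derivation:
Trace (tracking count):
m, result, count = (12, 19, 13)  # -> m = 12, result = 19, count = 13
m, result = (result, m)  # -> m = 19, result = 12
result, count = (count, result)  # -> result = 13, count = 12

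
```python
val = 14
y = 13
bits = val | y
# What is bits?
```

Trace (tracking bits):
val = 14  # -> val = 14
y = 13  # -> y = 13
bits = val | y  # -> bits = 15

Answer: 15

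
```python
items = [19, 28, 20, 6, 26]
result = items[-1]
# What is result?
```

Answer: 26

Derivation:
Trace (tracking result):
items = [19, 28, 20, 6, 26]  # -> items = [19, 28, 20, 6, 26]
result = items[-1]  # -> result = 26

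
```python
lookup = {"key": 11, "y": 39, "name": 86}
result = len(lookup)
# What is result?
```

Trace (tracking result):
lookup = {'key': 11, 'y': 39, 'name': 86}  # -> lookup = {'key': 11, 'y': 39, 'name': 86}
result = len(lookup)  # -> result = 3

Answer: 3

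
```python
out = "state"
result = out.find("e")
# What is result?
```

Answer: 4

Derivation:
Trace (tracking result):
out = 'state'  # -> out = 'state'
result = out.find('e')  # -> result = 4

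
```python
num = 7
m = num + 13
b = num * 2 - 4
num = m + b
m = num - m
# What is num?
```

Answer: 30

Derivation:
Trace (tracking num):
num = 7  # -> num = 7
m = num + 13  # -> m = 20
b = num * 2 - 4  # -> b = 10
num = m + b  # -> num = 30
m = num - m  # -> m = 10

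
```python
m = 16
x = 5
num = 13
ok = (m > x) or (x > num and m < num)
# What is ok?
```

Answer: True

Derivation:
Trace (tracking ok):
m = 16  # -> m = 16
x = 5  # -> x = 5
num = 13  # -> num = 13
ok = m > x or (x > num and m < num)  # -> ok = True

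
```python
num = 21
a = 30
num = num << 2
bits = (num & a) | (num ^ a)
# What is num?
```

Trace (tracking num):
num = 21  # -> num = 21
a = 30  # -> a = 30
num = num << 2  # -> num = 84
bits = num & a | num ^ a  # -> bits = 94

Answer: 84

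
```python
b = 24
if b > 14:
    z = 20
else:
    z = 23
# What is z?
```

Trace (tracking z):
b = 24  # -> b = 24
if b > 14:  # condition is True
    z = 20  # -> z = 20

Answer: 20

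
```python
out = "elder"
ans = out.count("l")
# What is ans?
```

Trace (tracking ans):
out = 'elder'  # -> out = 'elder'
ans = out.count('l')  # -> ans = 1

Answer: 1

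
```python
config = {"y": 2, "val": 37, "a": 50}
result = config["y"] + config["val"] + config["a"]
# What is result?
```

Answer: 89

Derivation:
Trace (tracking result):
config = {'y': 2, 'val': 37, 'a': 50}  # -> config = {'y': 2, 'val': 37, 'a': 50}
result = config['y'] + config['val'] + config['a']  # -> result = 89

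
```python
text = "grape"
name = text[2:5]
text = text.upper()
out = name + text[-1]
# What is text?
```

Trace (tracking text):
text = 'grape'  # -> text = 'grape'
name = text[2:5]  # -> name = 'ape'
text = text.upper()  # -> text = 'GRAPE'
out = name + text[-1]  # -> out = 'apeE'

Answer: 'GRAPE'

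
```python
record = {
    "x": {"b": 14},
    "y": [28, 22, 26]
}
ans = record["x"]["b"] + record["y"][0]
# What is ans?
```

Answer: 42

Derivation:
Trace (tracking ans):
record = {'x': {'b': 14}, 'y': [28, 22, 26]}  # -> record = {'x': {'b': 14}, 'y': [28, 22, 26]}
ans = record['x']['b'] + record['y'][0]  # -> ans = 42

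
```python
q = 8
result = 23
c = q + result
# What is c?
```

Trace (tracking c):
q = 8  # -> q = 8
result = 23  # -> result = 23
c = q + result  # -> c = 31

Answer: 31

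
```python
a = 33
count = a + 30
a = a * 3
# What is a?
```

Answer: 99

Derivation:
Trace (tracking a):
a = 33  # -> a = 33
count = a + 30  # -> count = 63
a = a * 3  # -> a = 99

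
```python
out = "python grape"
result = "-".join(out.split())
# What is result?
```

Answer: 'python-grape'

Derivation:
Trace (tracking result):
out = 'python grape'  # -> out = 'python grape'
result = '-'.join(out.split())  # -> result = 'python-grape'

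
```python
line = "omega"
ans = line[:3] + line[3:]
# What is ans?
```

Trace (tracking ans):
line = 'omega'  # -> line = 'omega'
ans = line[:3] + line[3:]  # -> ans = 'omega'

Answer: 'omega'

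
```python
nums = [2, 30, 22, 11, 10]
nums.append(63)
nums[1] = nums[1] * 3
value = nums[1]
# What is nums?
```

Trace (tracking nums):
nums = [2, 30, 22, 11, 10]  # -> nums = [2, 30, 22, 11, 10]
nums.append(63)  # -> nums = [2, 30, 22, 11, 10, 63]
nums[1] = nums[1] * 3  # -> nums = [2, 90, 22, 11, 10, 63]
value = nums[1]  # -> value = 90

Answer: [2, 90, 22, 11, 10, 63]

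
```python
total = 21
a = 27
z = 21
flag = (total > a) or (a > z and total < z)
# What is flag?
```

Answer: False

Derivation:
Trace (tracking flag):
total = 21  # -> total = 21
a = 27  # -> a = 27
z = 21  # -> z = 21
flag = total > a or (a > z and total < z)  # -> flag = False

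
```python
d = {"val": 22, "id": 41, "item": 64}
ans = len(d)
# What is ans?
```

Answer: 3

Derivation:
Trace (tracking ans):
d = {'val': 22, 'id': 41, 'item': 64}  # -> d = {'val': 22, 'id': 41, 'item': 64}
ans = len(d)  # -> ans = 3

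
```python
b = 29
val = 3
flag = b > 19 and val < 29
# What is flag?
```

Answer: True

Derivation:
Trace (tracking flag):
b = 29  # -> b = 29
val = 3  # -> val = 3
flag = b > 19 and val < 29  # -> flag = True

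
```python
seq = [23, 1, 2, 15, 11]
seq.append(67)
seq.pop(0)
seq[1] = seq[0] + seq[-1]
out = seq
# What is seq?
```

Trace (tracking seq):
seq = [23, 1, 2, 15, 11]  # -> seq = [23, 1, 2, 15, 11]
seq.append(67)  # -> seq = [23, 1, 2, 15, 11, 67]
seq.pop(0)  # -> seq = [1, 2, 15, 11, 67]
seq[1] = seq[0] + seq[-1]  # -> seq = [1, 68, 15, 11, 67]
out = seq  # -> out = [1, 68, 15, 11, 67]

Answer: [1, 68, 15, 11, 67]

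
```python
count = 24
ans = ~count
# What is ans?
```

Trace (tracking ans):
count = 24  # -> count = 24
ans = ~count  # -> ans = -25

Answer: -25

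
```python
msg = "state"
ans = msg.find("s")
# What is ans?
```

Trace (tracking ans):
msg = 'state'  # -> msg = 'state'
ans = msg.find('s')  # -> ans = 0

Answer: 0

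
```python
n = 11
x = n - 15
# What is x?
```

Answer: -4

Derivation:
Trace (tracking x):
n = 11  # -> n = 11
x = n - 15  # -> x = -4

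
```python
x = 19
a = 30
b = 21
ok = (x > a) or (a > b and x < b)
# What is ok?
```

Trace (tracking ok):
x = 19  # -> x = 19
a = 30  # -> a = 30
b = 21  # -> b = 21
ok = x > a or (a > b and x < b)  # -> ok = True

Answer: True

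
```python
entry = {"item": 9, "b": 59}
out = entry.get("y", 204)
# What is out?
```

Trace (tracking out):
entry = {'item': 9, 'b': 59}  # -> entry = {'item': 9, 'b': 59}
out = entry.get('y', 204)  # -> out = 204

Answer: 204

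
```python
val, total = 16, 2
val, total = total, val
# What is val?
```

Answer: 2

Derivation:
Trace (tracking val):
val, total = (16, 2)  # -> val = 16, total = 2
val, total = (total, val)  # -> val = 2, total = 16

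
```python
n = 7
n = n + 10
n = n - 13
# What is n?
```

Trace (tracking n):
n = 7  # -> n = 7
n = n + 10  # -> n = 17
n = n - 13  # -> n = 4

Answer: 4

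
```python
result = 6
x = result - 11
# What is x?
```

Trace (tracking x):
result = 6  # -> result = 6
x = result - 11  # -> x = -5

Answer: -5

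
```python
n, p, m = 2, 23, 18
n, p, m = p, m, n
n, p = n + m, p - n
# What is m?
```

Trace (tracking m):
n, p, m = (2, 23, 18)  # -> n = 2, p = 23, m = 18
n, p, m = (p, m, n)  # -> n = 23, p = 18, m = 2
n, p = (n + m, p - n)  # -> n = 25, p = -5

Answer: 2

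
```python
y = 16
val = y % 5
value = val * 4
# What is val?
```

Trace (tracking val):
y = 16  # -> y = 16
val = y % 5  # -> val = 1
value = val * 4  # -> value = 4

Answer: 1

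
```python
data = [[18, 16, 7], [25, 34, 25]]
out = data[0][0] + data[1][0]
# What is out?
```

Answer: 43

Derivation:
Trace (tracking out):
data = [[18, 16, 7], [25, 34, 25]]  # -> data = [[18, 16, 7], [25, 34, 25]]
out = data[0][0] + data[1][0]  # -> out = 43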